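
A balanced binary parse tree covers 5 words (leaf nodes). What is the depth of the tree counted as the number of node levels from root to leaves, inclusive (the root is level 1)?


In a balanced binary tree with n leaves the deepest leaf is ceil(log2(n)) edges below the root,
so counting node levels inclusive of root and leaves gives ceil(log2(n)) + 1 levels.
log2(5) = 2.3219
ceil(2.3219) = 3
levels = 3 + 1 = 4

4


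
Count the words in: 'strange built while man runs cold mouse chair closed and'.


Counting words by splitting on spaces:
  Word 1: 'strange'
  Word 2: 'built'
  Word 3: 'while'
  Word 4: 'man'
  Word 5: 'runs'
  Word 6: 'cold'
  Word 7: 'mouse'
  Word 8: 'chair'
  Word 9: 'closed'
  Word 10: 'and'
Total words: 10

10


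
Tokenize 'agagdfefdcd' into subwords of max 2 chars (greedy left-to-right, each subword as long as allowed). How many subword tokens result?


'agagdfefdcd' has 11 characters.
Chunking with max size 2:
  Chunk 1: 'ag' (positions 0-1)
  Chunk 2: 'ag' (positions 2-3)
  Chunk 3: 'df' (positions 4-5)
  Chunk 4: 'ef' (positions 6-7)
  Chunk 5: 'dc' (positions 8-9)
  Chunk 6: 'd' (positions 10-10)
Total chunks: ceil(11 / 2) = 6

6


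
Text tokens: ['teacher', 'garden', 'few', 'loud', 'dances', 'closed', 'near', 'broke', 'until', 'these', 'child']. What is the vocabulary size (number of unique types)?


Listing all tokens and tracking unique types:
  Token 1: 'teacher' -> NEW (unique so far: 1)
  Token 2: 'garden' -> NEW (unique so far: 2)
  Token 3: 'few' -> NEW (unique so far: 3)
  Token 4: 'loud' -> NEW (unique so far: 4)
  Token 5: 'dances' -> NEW (unique so far: 5)
  Token 6: 'closed' -> NEW (unique so far: 6)
  Token 7: 'near' -> NEW (unique so far: 7)
  Token 8: 'broke' -> NEW (unique so far: 8)
  Token 9: 'until' -> NEW (unique so far: 9)
  Token 10: 'these' -> NEW (unique so far: 10)
  Token 11: 'child' -> NEW (unique so far: 11)
Unique types: ('broke', 'child', 'closed', 'dances', 'few', 'garden', 'loud', 'near', 'teacher', 'these', 'until')
Vocabulary size: 11

11


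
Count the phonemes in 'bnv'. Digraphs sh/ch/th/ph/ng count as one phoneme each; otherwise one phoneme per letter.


Parsing 'bnv' greedily, digraphs first:
  'b' -> consonant phoneme (phonemes so far: 1)
  'n' -> consonant phoneme (phonemes so far: 2)
  'v' -> consonant phoneme (phonemes so far: 3)
Total phonemes: 3

3


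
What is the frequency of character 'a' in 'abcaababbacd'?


Scanning 'abcaababbacd' for 'a':
  Position 0: 'a' -> MATCH (count: 1)
  Position 3: 'a' -> MATCH (count: 2)
  Position 4: 'a' -> MATCH (count: 3)
  Position 6: 'a' -> MATCH (count: 4)
  Position 9: 'a' -> MATCH (count: 5)
Total occurrences of 'a': 5

5


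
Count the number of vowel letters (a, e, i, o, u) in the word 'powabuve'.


Scanning each character of 'powabuve':
  Position 1: 'p' -> consonant (running count: 0)
  Position 2: 'o' -> vowel (running count: 1)
  Position 3: 'w' -> consonant (running count: 1)
  Position 4: 'a' -> vowel (running count: 2)
  Position 5: 'b' -> consonant (running count: 2)
  Position 6: 'u' -> vowel (running count: 3)
  Position 7: 'v' -> consonant (running count: 3)
  Position 8: 'e' -> vowel (running count: 4)
Total vowels: 4

4


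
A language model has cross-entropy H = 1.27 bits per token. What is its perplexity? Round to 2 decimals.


Perplexity formula: PP = 2^H
H = 1.27
PP = 2^1.27
Decompose: 2^1.27 = 2^1 * 2^0.27
2^1 = 2, 2^0.27 ~ 1.2058078
PP ~ 2 * 1.2058078 = 2.4116156
Rounded to 2 decimals: 2.41

2.41


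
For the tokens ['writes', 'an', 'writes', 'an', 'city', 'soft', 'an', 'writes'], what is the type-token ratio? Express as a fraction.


Tokens: 8
Unique types: ('an', 'city', 'soft', 'writes') = 4
TTR = 4/8
Simplify: divide both by 4 -> 1/2
TTR = 1/2

1/2


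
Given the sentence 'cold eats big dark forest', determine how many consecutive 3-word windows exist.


Word trigrams from [5] words:
  Trigram 1: (cold eats big)
  Trigram 2: (eats big dark)
  Trigram 3: (big dark forest)
Total word trigrams: 5 - 2 = 3

3


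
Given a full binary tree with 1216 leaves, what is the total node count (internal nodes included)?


Leaf nodes (terminals): 1216
Internal nodes = n - 1 = 1216 - 1 = 1215
Total = leaves + internal = 1216 + 1215 = 2431

2431


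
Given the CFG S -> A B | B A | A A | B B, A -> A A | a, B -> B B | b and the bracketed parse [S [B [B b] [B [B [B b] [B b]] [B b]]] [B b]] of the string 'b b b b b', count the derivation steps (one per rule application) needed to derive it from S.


Every bracketed nonterminal node [X ...] in the tree is produced by exactly one rule application.
Reading the tree off as a leftmost derivation:
  Step 1: S  =>  B B   (applied S -> B B)
  Step 2: B B  =>  B B B   (applied B -> B B)
  Step 3: B B B  =>  b B B   (applied B -> b)
  Step 4: b B B  =>  b B B B   (applied B -> B B)
  Step 5: b B B B  =>  b B B B B   (applied B -> B B)
  Step 6: b B B B B  =>  b b B B B   (applied B -> b)
  Step 7: b b B B B  =>  b b b B B   (applied B -> b)
  Step 8: b b b B B  =>  b b b b B   (applied B -> b)
  Step 9: b b b b B  =>  b b b b b   (applied B -> b)
Final yield: b b b b b
Total rewrite steps: 9

9


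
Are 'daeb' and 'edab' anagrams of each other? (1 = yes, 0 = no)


Sort characters of 'daeb': 'abde'
Sort characters of 'edab': 'abde'
Sorted forms match -> they ARE anagrams
Result: 1

1


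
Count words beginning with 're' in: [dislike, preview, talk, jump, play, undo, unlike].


Checking each word for prefix 're':
  'dislike' -> no (count: 0)
  'preview' -> no (count: 0)
  'talk' -> no (count: 0)
  'jump' -> no (count: 0)
  'play' -> no (count: 0)
  'undo' -> no (count: 0)
  'unlike' -> no (count: 0)
Total with prefix 're': 0

0


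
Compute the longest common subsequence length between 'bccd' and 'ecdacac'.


DP table for LCS of 'bccd' and 'ecdacac':
       e  c  d  a  c  a  c
    0  0  0  0  0  0  0  0
  b 0  0  0  0  0  0  0  0
  c 0  0  1  1  1  1  1  1
  c 0  0  1  1  1  2  2  2
  d 0  0  1  2  2  2  2  2
LCS: 'cc'
LCS length = 2

2


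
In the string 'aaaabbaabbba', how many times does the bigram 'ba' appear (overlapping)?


Scanning 'aaaabbaabbba' for bigram 'ba':
  Position 0: 'aa' -> no
  Position 1: 'aa' -> no
  Position 2: 'aa' -> no
  Position 3: 'ab' -> no
  Position 4: 'bb' -> no
  Position 5: 'ba' -> MATCH
  Position 6: 'aa' -> no
  Position 7: 'ab' -> no
  Position 8: 'bb' -> no
  Position 9: 'bb' -> no
  Position 10: 'ba' -> MATCH
Total matches: 2

2


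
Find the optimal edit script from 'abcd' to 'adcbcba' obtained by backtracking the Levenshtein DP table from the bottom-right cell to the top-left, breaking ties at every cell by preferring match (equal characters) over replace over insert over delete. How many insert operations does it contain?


Edit distance = 4. Backtracking from cell (4, 7) with preference match > replace > insert > delete,
then listing the resulting alignment 'abcd' -> 'adcbcba' left to right:
  Step 1: keep 'a'
  Step 2: insert 'd' [insertion #1]
  Step 3: insert 'c' [insertion #2]
  Step 4: keep 'b'
  Step 5: keep 'c'
  Step 6: insert 'b' [insertion #3]
  Step 7: replace d->a
Total insertions: 3

3


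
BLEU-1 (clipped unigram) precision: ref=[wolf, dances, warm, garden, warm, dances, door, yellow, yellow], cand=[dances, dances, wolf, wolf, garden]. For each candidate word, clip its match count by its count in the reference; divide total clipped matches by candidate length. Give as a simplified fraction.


Reference word counts: {'dances': 2, 'door': 1, 'garden': 1, 'warm': 2, 'wolf': 1, 'yellow': 2}
Checking each candidate word (with clipping):
  'dances' -> in reference (ref count 2, used 1/2) -> match (matches: 1)
  'dances' -> in reference (ref count 2, used 2/2) -> match (matches: 2)
  'wolf' -> in reference (ref count 1, used 1/1) -> match (matches: 3)
  'wolf' -> ref count 1 already used up (1/1) -> clipped, no match (matches: 3)
  'garden' -> in reference (ref count 1, used 1/1) -> match (matches: 4)
Clipped matches: 4, Candidate length: 5
Precision = 4/5

4/5


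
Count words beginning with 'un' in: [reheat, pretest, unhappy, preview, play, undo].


Checking each word for prefix 'un':
  'reheat' -> no (count: 0)
  'pretest' -> no (count: 0)
  'unhappy' -> YES, starts with 'un' (count: 1)
  'preview' -> no (count: 1)
  'play' -> no (count: 1)
  'undo' -> YES, starts with 'un' (count: 2)
Total with prefix 'un': 2

2


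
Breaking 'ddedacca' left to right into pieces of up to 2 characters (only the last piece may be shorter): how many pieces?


'ddedacca' has 8 characters.
Chunking with max size 2:
  Chunk 1: 'dd' (positions 0-1)
  Chunk 2: 'ed' (positions 2-3)
  Chunk 3: 'ac' (positions 4-5)
  Chunk 4: 'ca' (positions 6-7)
Total chunks: ceil(8 / 2) = 4

4


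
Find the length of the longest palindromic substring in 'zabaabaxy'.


Scanning 'zabaabaxy' for palindromic substrings.
Substring at positions 1-6: 'abaaba'.
Check: reverse('abaaba') = 'abaaba' -> palindrome confirmed.
Neighbouring characters ('z' / 'x') break symmetry, so it cannot extend further.
No longer palindromic substring exists; longest length = 6

6


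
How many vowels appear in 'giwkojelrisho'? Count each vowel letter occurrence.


Scanning each character of 'giwkojelrisho':
  Position 1: 'g' -> consonant (running count: 0)
  Position 2: 'i' -> vowel (running count: 1)
  Position 3: 'w' -> consonant (running count: 1)
  Position 4: 'k' -> consonant (running count: 1)
  Position 5: 'o' -> vowel (running count: 2)
  Position 6: 'j' -> consonant (running count: 2)
  Position 7: 'e' -> vowel (running count: 3)
  Position 8: 'l' -> consonant (running count: 3)
  Position 9: 'r' -> consonant (running count: 3)
  Position 10: 'i' -> vowel (running count: 4)
  Position 11: 's' -> consonant (running count: 4)
  Position 12: 'h' -> consonant (running count: 4)
  Position 13: 'o' -> vowel (running count: 5)
Total vowels: 5

5


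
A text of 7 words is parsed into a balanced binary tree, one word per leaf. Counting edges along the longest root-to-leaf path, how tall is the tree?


In a balanced binary tree with n leaves the deepest leaf is ceil(log2(n)) edges below the root.
log2(7) = 2.8074
ceil(2.8074) = 3
height (edges) = 3

3


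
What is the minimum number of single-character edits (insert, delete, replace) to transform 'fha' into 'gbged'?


Building DP table for s1='fha' (len 3) and s2='gbged' (len 5):
       g  b  g  e  d
    0  1  2  3  4  5
  f 1  1  2  3  4  5
  h 2  2  2  3  4  5
  a 3  3  3  3  4  5
Edit distance = dp[3][5] = 5

5


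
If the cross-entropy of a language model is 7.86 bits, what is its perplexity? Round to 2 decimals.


Perplexity formula: PP = 2^H
H = 7.86
PP = 2^7.86
Decompose: 2^7.86 = 2^7 * 2^0.86
2^7 = 128, 2^0.86 ~ 1.8150383
PP ~ 128 * 1.8150383 = 232.3249024
Rounded to 2 decimals: 232.32

232.32


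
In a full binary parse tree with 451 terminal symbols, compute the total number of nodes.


Leaf nodes (terminals): 451
Internal nodes = n - 1 = 451 - 1 = 450
Total = leaves + internal = 451 + 450 = 901

901


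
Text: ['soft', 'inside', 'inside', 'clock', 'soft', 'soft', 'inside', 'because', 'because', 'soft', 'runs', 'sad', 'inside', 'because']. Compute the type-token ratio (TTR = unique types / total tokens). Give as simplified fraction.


Tokens: 14
Unique types: ('because', 'clock', 'inside', 'runs', 'sad', 'soft') = 6
TTR = 6/14
Simplify: divide both by 2 -> 3/7
TTR = 3/7

3/7


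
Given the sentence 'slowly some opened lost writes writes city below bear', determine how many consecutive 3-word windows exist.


Word trigrams from [9] words:
  Trigram 1: (slowly some opened)
  Trigram 2: (some opened lost)
  Trigram 3: (opened lost writes)
  Trigram 4: (lost writes writes)
  Trigram 5: (writes writes city)
  Trigram 6: (writes city below)
  Trigram 7: (city below bear)
Total word trigrams: 9 - 2 = 7

7


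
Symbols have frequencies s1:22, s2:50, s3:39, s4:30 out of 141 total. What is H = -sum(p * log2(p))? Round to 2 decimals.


Computing entropy H = -sum(p_i * log2(p_i)):
  s1: p = 22/141 = 0.1560, -p*log2(p) = 0.4182
  s2: p = 50/141 = 0.3546, -p*log2(p) = 0.5304
  s3: p = 39/141 = 0.2766, -p*log2(p) = 0.5128
  s4: p = 30/141 = 0.2128, -p*log2(p) = 0.4750
H = sum of terms = 1.9364
Rounded to 2 decimals: 1.94

1.94


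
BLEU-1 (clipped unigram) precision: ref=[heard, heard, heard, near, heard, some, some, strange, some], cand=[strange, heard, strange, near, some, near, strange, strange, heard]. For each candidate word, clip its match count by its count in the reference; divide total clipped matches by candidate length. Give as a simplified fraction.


Reference word counts: {'heard': 4, 'near': 1, 'some': 3, 'strange': 1}
Checking each candidate word (with clipping):
  'strange' -> in reference (ref count 1, used 1/1) -> match (matches: 1)
  'heard' -> in reference (ref count 4, used 1/4) -> match (matches: 2)
  'strange' -> ref count 1 already used up (1/1) -> clipped, no match (matches: 2)
  'near' -> in reference (ref count 1, used 1/1) -> match (matches: 3)
  'some' -> in reference (ref count 3, used 1/3) -> match (matches: 4)
  'near' -> ref count 1 already used up (1/1) -> clipped, no match (matches: 4)
  'strange' -> ref count 1 already used up (1/1) -> clipped, no match (matches: 4)
  'strange' -> ref count 1 already used up (1/1) -> clipped, no match (matches: 4)
  'heard' -> in reference (ref count 4, used 2/4) -> match (matches: 5)
Clipped matches: 5, Candidate length: 9
Precision = 5/9

5/9


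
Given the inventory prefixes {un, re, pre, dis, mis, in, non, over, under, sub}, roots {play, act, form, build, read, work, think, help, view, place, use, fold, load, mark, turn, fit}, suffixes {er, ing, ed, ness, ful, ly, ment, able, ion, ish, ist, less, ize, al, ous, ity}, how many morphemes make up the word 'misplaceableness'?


Segmenting 'misplaceableness' against the inventory:
  'mis' -> prefix (morpheme 1)
  'place' -> root (morpheme 2)
  'able' -> suffix (morpheme 3)
  'ness' -> suffix (morpheme 4)
Total morphemes: 4

4


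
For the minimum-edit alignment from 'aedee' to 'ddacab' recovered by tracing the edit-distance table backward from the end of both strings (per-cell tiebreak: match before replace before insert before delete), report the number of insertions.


Edit distance = 6. Backtracking from cell (5, 6) with preference match > replace > insert > delete,
then listing the resulting alignment 'aedee' -> 'ddacab' left to right:
  Step 1: insert 'd' [insertion #1]
  Step 2: replace a->d
  Step 3: replace e->a
  Step 4: replace d->c
  Step 5: replace e->a
  Step 6: replace e->b
Total insertions: 1

1


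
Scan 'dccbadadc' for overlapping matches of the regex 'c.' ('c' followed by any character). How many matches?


Pattern: c. means 'c' followed by any character.
Scanning 'dccbadadc' position-by-position:
  Pos 0: window 'dc' -> no
  Pos 1: window 'cc' -> MATCH
  Pos 2: window 'cb' -> MATCH
  Pos 3: window 'ba' -> no
  Pos 4: window 'ad' -> no
  Pos 5: window 'da' -> no
  Pos 6: window 'ad' -> no
  Pos 7: window 'dc' -> no
  Pos 8: window 'c' -> no
Total matches: 2

2


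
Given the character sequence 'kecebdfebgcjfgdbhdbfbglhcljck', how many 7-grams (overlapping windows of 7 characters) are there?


String 'kecebdfebgcjfgdbhdbfbglhcljck' has length L = 29.
Number of overlapping n-grams = L - n + 1
Substituting: 29 - 7 + 1 = 23

23


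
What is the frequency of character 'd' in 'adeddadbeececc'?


Scanning 'adeddadbeececc' for 'd':
  Position 1: 'd' -> MATCH (count: 1)
  Position 3: 'd' -> MATCH (count: 2)
  Position 4: 'd' -> MATCH (count: 3)
  Position 6: 'd' -> MATCH (count: 4)
Total occurrences of 'd': 4

4


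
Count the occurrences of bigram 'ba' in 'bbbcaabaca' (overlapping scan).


Scanning 'bbbcaabaca' for bigram 'ba':
  Position 0: 'bb' -> no
  Position 1: 'bb' -> no
  Position 2: 'bc' -> no
  Position 3: 'ca' -> no
  Position 4: 'aa' -> no
  Position 5: 'ab' -> no
  Position 6: 'ba' -> MATCH
  Position 7: 'ac' -> no
  Position 8: 'ca' -> no
Total matches: 1

1


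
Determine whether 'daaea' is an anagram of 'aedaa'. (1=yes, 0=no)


Sort characters of 'daaea': 'aaade'
Sort characters of 'aedaa': 'aaade'
Sorted forms match -> they ARE anagrams
Result: 1

1


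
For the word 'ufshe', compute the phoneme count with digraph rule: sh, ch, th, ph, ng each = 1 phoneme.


Parsing 'ufshe' greedily, digraphs first:
  'u' -> vowel phoneme (phonemes so far: 1)
  'f' -> consonant phoneme (phonemes so far: 2)
  'sh' -> digraph (1 consonant phoneme) (phonemes so far: 3)
  'e' -> vowel phoneme (phonemes so far: 4)
Total phonemes: 4

4


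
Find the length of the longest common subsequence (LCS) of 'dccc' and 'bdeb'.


DP table for LCS of 'dccc' and 'bdeb':
       b  d  e  b
    0  0  0  0  0
  d 0  0  1  1  1
  c 0  0  1  1  1
  c 0  0  1  1  1
  c 0  0  1  1  1
LCS: 'd'
LCS length = 1

1


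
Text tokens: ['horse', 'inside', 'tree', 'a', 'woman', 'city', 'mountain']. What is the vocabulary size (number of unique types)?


Listing all tokens and tracking unique types:
  Token 1: 'horse' -> NEW (unique so far: 1)
  Token 2: 'inside' -> NEW (unique so far: 2)
  Token 3: 'tree' -> NEW (unique so far: 3)
  Token 4: 'a' -> NEW (unique so far: 4)
  Token 5: 'woman' -> NEW (unique so far: 5)
  Token 6: 'city' -> NEW (unique so far: 6)
  Token 7: 'mountain' -> NEW (unique so far: 7)
Unique types: ('a', 'city', 'horse', 'inside', 'mountain', 'tree', 'woman')
Vocabulary size: 7

7


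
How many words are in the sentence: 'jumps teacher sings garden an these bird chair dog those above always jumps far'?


Counting words by splitting on spaces:
  Word 1: 'jumps'
  Word 2: 'teacher'
  Word 3: 'sings'
  Word 4: 'garden'
  Word 5: 'an'
  Word 6: 'these'
  Word 7: 'bird'
  Word 8: 'chair'
  Word 9: 'dog'
  Word 10: 'those'
  Word 11: 'above'
  Word 12: 'always'
  Word 13: 'jumps'
  Word 14: 'far'
Total words: 14

14


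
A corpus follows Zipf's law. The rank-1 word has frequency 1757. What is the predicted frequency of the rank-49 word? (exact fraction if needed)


Zipf's law: freq(rank) = f1 / rank
f1 = 1757, rank = 49
freq = 1757 / 49
GCD(1757, 49) = 7
Simplified: 251/7

251/7


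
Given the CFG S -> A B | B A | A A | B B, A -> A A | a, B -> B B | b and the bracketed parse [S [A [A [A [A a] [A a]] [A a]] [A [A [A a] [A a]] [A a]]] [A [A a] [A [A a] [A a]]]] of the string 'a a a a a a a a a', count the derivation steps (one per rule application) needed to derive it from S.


Every bracketed nonterminal node [X ...] in the tree is produced by exactly one rule application.
Reading the tree off as a leftmost derivation:
  Step 1: S  =>  A A   (applied S -> A A)
  Step 2: A A  =>  A A A   (applied A -> A A)
  Step 3: A A A  =>  A A A A   (applied A -> A A)
  Step 4: A A A A  =>  A A A A A   (applied A -> A A)
  Step 5: A A A A A  =>  a A A A A   (applied A -> a)
  Step 6: a A A A A  =>  a a A A A   (applied A -> a)
  Step 7: a a A A A  =>  a a a A A   (applied A -> a)
  Step 8: a a a A A  =>  a a a A A A   (applied A -> A A)
  Step 9: a a a A A A  =>  a a a A A A A   (applied A -> A A)
  Step 10: a a a A A A A  =>  a a a a A A A   (applied A -> a)
  Step 11: a a a a A A A  =>  a a a a a A A   (applied A -> a)
  Step 12: a a a a a A A  =>  a a a a a a A   (applied A -> a)
  Step 13: a a a a a a A  =>  a a a a a a A A   (applied A -> A A)
  Step 14: a a a a a a A A  =>  a a a a a a a A   (applied A -> a)
  Step 15: a a a a a a a A  =>  a a a a a a a A A   (applied A -> A A)
  Step 16: a a a a a a a A A  =>  a a a a a a a a A   (applied A -> a)
  Step 17: a a a a a a a a A  =>  a a a a a a a a a   (applied A -> a)
Final yield: a a a a a a a a a
Total rewrite steps: 17

17


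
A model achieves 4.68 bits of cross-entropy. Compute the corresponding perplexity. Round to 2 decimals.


Perplexity formula: PP = 2^H
H = 4.68
PP = 2^4.68
Decompose: 2^4.68 = 2^4 * 2^0.68
2^4 = 16, 2^0.68 ~ 1.6021398
PP ~ 16 * 1.6021398 = 25.6342368
Rounded to 2 decimals: 25.63

25.63


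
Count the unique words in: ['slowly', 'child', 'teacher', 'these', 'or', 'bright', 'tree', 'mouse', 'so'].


Listing all tokens and tracking unique types:
  Token 1: 'slowly' -> NEW (unique so far: 1)
  Token 2: 'child' -> NEW (unique so far: 2)
  Token 3: 'teacher' -> NEW (unique so far: 3)
  Token 4: 'these' -> NEW (unique so far: 4)
  Token 5: 'or' -> NEW (unique so far: 5)
  Token 6: 'bright' -> NEW (unique so far: 6)
  Token 7: 'tree' -> NEW (unique so far: 7)
  Token 8: 'mouse' -> NEW (unique so far: 8)
  Token 9: 'so' -> NEW (unique so far: 9)
Unique types: ('bright', 'child', 'mouse', 'or', 'slowly', 'so', 'teacher', 'these', 'tree')
Vocabulary size: 9

9


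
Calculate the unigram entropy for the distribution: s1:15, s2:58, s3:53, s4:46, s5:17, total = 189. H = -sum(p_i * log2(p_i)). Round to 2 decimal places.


Computing entropy H = -sum(p_i * log2(p_i)):
  s1: p = 15/189 = 0.0794, -p*log2(p) = 0.2901
  s2: p = 58/189 = 0.3069, -p*log2(p) = 0.5230
  s3: p = 53/189 = 0.2804, -p*log2(p) = 0.5144
  s4: p = 46/189 = 0.2434, -p*log2(p) = 0.4962
  s5: p = 17/189 = 0.0899, -p*log2(p) = 0.3125
H = sum of terms = 2.1362
Rounded to 2 decimals: 2.14

2.14


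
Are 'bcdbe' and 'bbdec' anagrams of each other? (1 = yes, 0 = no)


Sort characters of 'bcdbe': 'bbcde'
Sort characters of 'bbdec': 'bbcde'
Sorted forms match -> they ARE anagrams
Result: 1

1


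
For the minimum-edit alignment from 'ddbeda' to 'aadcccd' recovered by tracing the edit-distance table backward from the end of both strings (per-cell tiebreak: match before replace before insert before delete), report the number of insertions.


Edit distance = 6. Backtracking from cell (6, 7) with preference match > replace > insert > delete,
then listing the resulting alignment 'ddbeda' -> 'aadcccd' left to right:
  Step 1: insert 'a' [insertion #1]
  Step 2: replace d->a
  Step 3: keep 'd'
  Step 4: replace b->c
  Step 5: replace e->c
  Step 6: replace d->c
  Step 7: replace a->d
Total insertions: 1

1


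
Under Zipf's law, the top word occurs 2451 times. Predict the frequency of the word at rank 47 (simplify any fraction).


Zipf's law: freq(rank) = f1 / rank
f1 = 2451, rank = 47
freq = 2451 / 47
GCD(2451, 47) = 1
Simplified: 2451/47

2451/47


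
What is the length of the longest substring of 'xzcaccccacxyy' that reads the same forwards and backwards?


Scanning 'xzcaccccacxyy' for palindromic substrings.
Substring at positions 2-9: 'caccccac'.
Check: reverse('caccccac') = 'caccccac' -> palindrome confirmed.
Neighbouring characters ('z' / 'x') break symmetry, so it cannot extend further.
No longer palindromic substring exists; longest length = 8

8


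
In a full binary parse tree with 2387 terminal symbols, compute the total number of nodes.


Leaf nodes (terminals): 2387
Internal nodes = n - 1 = 2387 - 1 = 2386
Total = leaves + internal = 2387 + 2386 = 4773

4773


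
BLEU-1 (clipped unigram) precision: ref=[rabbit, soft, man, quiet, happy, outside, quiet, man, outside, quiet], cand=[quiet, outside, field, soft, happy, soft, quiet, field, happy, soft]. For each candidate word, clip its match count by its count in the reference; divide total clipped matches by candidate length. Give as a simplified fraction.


Reference word counts: {'happy': 1, 'man': 2, 'outside': 2, 'quiet': 3, 'rabbit': 1, 'soft': 1}
Checking each candidate word (with clipping):
  'quiet' -> in reference (ref count 3, used 1/3) -> match (matches: 1)
  'outside' -> in reference (ref count 2, used 1/2) -> match (matches: 2)
  'field' -> not in reference -> no match (matches: 2)
  'soft' -> in reference (ref count 1, used 1/1) -> match (matches: 3)
  'happy' -> in reference (ref count 1, used 1/1) -> match (matches: 4)
  'soft' -> ref count 1 already used up (1/1) -> clipped, no match (matches: 4)
  'quiet' -> in reference (ref count 3, used 2/3) -> match (matches: 5)
  'field' -> not in reference -> no match (matches: 5)
  'happy' -> ref count 1 already used up (1/1) -> clipped, no match (matches: 5)
  'soft' -> ref count 1 already used up (1/1) -> clipped, no match (matches: 5)
Clipped matches: 5, Candidate length: 10
Precision = 5/10 = 1/2

1/2


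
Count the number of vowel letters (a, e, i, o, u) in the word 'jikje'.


Scanning each character of 'jikje':
  Position 1: 'j' -> consonant (running count: 0)
  Position 2: 'i' -> vowel (running count: 1)
  Position 3: 'k' -> consonant (running count: 1)
  Position 4: 'j' -> consonant (running count: 1)
  Position 5: 'e' -> vowel (running count: 2)
Total vowels: 2

2


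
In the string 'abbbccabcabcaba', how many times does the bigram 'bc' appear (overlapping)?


Scanning 'abbbccabcabcaba' for bigram 'bc':
  Position 0: 'ab' -> no
  Position 1: 'bb' -> no
  Position 2: 'bb' -> no
  Position 3: 'bc' -> MATCH
  Position 4: 'cc' -> no
  Position 5: 'ca' -> no
  Position 6: 'ab' -> no
  Position 7: 'bc' -> MATCH
  Position 8: 'ca' -> no
  Position 9: 'ab' -> no
  Position 10: 'bc' -> MATCH
  Position 11: 'ca' -> no
  Position 12: 'ab' -> no
  Position 13: 'ba' -> no
Total matches: 3

3


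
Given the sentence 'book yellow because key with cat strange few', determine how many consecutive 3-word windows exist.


Word trigrams from [8] words:
  Trigram 1: (book yellow because)
  Trigram 2: (yellow because key)
  Trigram 3: (because key with)
  Trigram 4: (key with cat)
  Trigram 5: (with cat strange)
  Trigram 6: (cat strange few)
Total word trigrams: 8 - 2 = 6

6


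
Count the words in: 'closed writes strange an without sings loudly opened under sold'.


Counting words by splitting on spaces:
  Word 1: 'closed'
  Word 2: 'writes'
  Word 3: 'strange'
  Word 4: 'an'
  Word 5: 'without'
  Word 6: 'sings'
  Word 7: 'loudly'
  Word 8: 'opened'
  Word 9: 'under'
  Word 10: 'sold'
Total words: 10

10


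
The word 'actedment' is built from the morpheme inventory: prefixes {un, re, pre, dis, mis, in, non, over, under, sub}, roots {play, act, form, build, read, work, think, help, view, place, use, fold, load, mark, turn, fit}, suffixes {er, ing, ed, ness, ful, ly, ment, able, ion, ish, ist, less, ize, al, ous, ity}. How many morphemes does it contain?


Segmenting 'actedment' against the inventory:
  'act' -> root (morpheme 1)
  'ed' -> suffix (morpheme 2)
  'ment' -> suffix (morpheme 3)
Total morphemes: 3

3


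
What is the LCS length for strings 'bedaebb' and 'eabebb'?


DP table for LCS of 'bedaebb' and 'eabebb':
       e  a  b  e  b  b
    0  0  0  0  0  0  0
  b 0  0  0  1  1  1  1
  e 0  1  1  1  2  2  2
  d 0  1  1  1  2  2  2
  a 0  1  2  2  2  2  2
  e 0  1  2  2  3  3  3
  b 0  1  2  3  3  4  4
  b 0  1  2  3  3  4  5
LCS: 'eaebb'
LCS length = 5

5


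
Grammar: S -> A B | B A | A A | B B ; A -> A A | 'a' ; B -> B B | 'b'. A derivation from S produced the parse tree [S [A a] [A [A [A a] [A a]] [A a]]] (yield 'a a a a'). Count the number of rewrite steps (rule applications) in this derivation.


Every bracketed nonterminal node [X ...] in the tree is produced by exactly one rule application.
Reading the tree off as a leftmost derivation:
  Step 1: S  =>  A A   (applied S -> A A)
  Step 2: A A  =>  a A   (applied A -> a)
  Step 3: a A  =>  a A A   (applied A -> A A)
  Step 4: a A A  =>  a A A A   (applied A -> A A)
  Step 5: a A A A  =>  a a A A   (applied A -> a)
  Step 6: a a A A  =>  a a a A   (applied A -> a)
  Step 7: a a a A  =>  a a a a   (applied A -> a)
Final yield: a a a a
Total rewrite steps: 7

7


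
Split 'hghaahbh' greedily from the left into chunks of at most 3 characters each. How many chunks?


'hghaahbh' has 8 characters.
Chunking with max size 3:
  Chunk 1: 'hgh' (positions 0-2)
  Chunk 2: 'aah' (positions 3-5)
  Chunk 3: 'bh' (positions 6-7)
Total chunks: ceil(8 / 3) = 3

3


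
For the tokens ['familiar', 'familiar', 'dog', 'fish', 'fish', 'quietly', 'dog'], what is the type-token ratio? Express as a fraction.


Tokens: 7
Unique types: ('dog', 'familiar', 'fish', 'quietly') = 4
TTR = 4/7
Already in lowest terms.

4/7


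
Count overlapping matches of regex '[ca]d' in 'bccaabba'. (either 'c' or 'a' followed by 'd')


Pattern: [ca]d means either 'c' or 'a' followed by 'd'.
Scanning 'bccaabba' position-by-position:
  Pos 0: window 'bc' -> no
  Pos 1: window 'cc' -> no
  Pos 2: window 'ca' -> no
  Pos 3: window 'aa' -> no
  Pos 4: window 'ab' -> no
  Pos 5: window 'bb' -> no
  Pos 6: window 'ba' -> no
  Pos 7: window 'a' -> no
Total matches: 0

0


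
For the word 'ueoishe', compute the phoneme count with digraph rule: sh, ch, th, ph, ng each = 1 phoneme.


Parsing 'ueoishe' greedily, digraphs first:
  'u' -> vowel phoneme (phonemes so far: 1)
  'e' -> vowel phoneme (phonemes so far: 2)
  'o' -> vowel phoneme (phonemes so far: 3)
  'i' -> vowel phoneme (phonemes so far: 4)
  'sh' -> digraph (1 consonant phoneme) (phonemes so far: 5)
  'e' -> vowel phoneme (phonemes so far: 6)
Total phonemes: 6

6


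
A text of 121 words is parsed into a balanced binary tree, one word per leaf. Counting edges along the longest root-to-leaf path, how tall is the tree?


In a balanced binary tree with n leaves the deepest leaf is ceil(log2(n)) edges below the root.
log2(121) = 6.9189
ceil(6.9189) = 7
height (edges) = 7

7


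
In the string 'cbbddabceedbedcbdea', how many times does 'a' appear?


Scanning 'cbbddabceedbedcbdea' for 'a':
  Position 5: 'a' -> MATCH (count: 1)
  Position 18: 'a' -> MATCH (count: 2)
Total occurrences of 'a': 2

2


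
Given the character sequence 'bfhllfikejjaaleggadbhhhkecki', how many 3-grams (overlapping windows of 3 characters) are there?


String 'bfhllfikejjaaleggadbhhhkecki' has length L = 28.
Number of overlapping n-grams = L - n + 1
Substituting: 28 - 3 + 1 = 26

26


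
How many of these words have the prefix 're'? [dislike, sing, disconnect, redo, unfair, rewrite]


Checking each word for prefix 're':
  'dislike' -> no (count: 0)
  'sing' -> no (count: 0)
  'disconnect' -> no (count: 0)
  'redo' -> YES, starts with 're' (count: 1)
  'unfair' -> no (count: 1)
  'rewrite' -> YES, starts with 're' (count: 2)
Total with prefix 're': 2

2


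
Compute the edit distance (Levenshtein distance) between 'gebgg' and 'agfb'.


Building DP table for s1='gebgg' (len 5) and s2='agfb' (len 4):
       a  g  f  b
    0  1  2  3  4
  g 1  1  1  2  3
  e 2  2  2  2  3
  b 3  3  3  3  2
  g 4  4  3  4  3
  g 5  5  4  4  4
Edit distance = dp[5][4] = 4

4


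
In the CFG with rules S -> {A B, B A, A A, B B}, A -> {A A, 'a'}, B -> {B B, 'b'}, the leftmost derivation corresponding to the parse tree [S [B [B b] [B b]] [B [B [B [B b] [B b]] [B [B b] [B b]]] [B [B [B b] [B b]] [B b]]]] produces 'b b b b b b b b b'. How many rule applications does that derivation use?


Every bracketed nonterminal node [X ...] in the tree is produced by exactly one rule application.
Reading the tree off as a leftmost derivation:
  Step 1: S  =>  B B   (applied S -> B B)
  Step 2: B B  =>  B B B   (applied B -> B B)
  Step 3: B B B  =>  b B B   (applied B -> b)
  Step 4: b B B  =>  b b B   (applied B -> b)
  Step 5: b b B  =>  b b B B   (applied B -> B B)
  Step 6: b b B B  =>  b b B B B   (applied B -> B B)
  Step 7: b b B B B  =>  b b B B B B   (applied B -> B B)
  Step 8: b b B B B B  =>  b b b B B B   (applied B -> b)
  Step 9: b b b B B B  =>  b b b b B B   (applied B -> b)
  Step 10: b b b b B B  =>  b b b b B B B   (applied B -> B B)
  Step 11: b b b b B B B  =>  b b b b b B B   (applied B -> b)
  Step 12: b b b b b B B  =>  b b b b b b B   (applied B -> b)
  Step 13: b b b b b b B  =>  b b b b b b B B   (applied B -> B B)
  Step 14: b b b b b b B B  =>  b b b b b b B B B   (applied B -> B B)
  Step 15: b b b b b b B B B  =>  b b b b b b b B B   (applied B -> b)
  Step 16: b b b b b b b B B  =>  b b b b b b b b B   (applied B -> b)
  Step 17: b b b b b b b b B  =>  b b b b b b b b b   (applied B -> b)
Final yield: b b b b b b b b b
Total rewrite steps: 17

17


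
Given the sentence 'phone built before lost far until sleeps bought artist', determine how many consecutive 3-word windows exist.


Word trigrams from [9] words:
  Trigram 1: (phone built before)
  Trigram 2: (built before lost)
  Trigram 3: (before lost far)
  Trigram 4: (lost far until)
  Trigram 5: (far until sleeps)
  Trigram 6: (until sleeps bought)
  Trigram 7: (sleeps bought artist)
Total word trigrams: 9 - 2 = 7

7


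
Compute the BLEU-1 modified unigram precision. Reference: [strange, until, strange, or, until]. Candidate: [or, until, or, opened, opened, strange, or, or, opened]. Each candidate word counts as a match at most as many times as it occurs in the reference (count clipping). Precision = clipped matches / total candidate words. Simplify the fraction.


Reference word counts: {'or': 1, 'strange': 2, 'until': 2}
Checking each candidate word (with clipping):
  'or' -> in reference (ref count 1, used 1/1) -> match (matches: 1)
  'until' -> in reference (ref count 2, used 1/2) -> match (matches: 2)
  'or' -> ref count 1 already used up (1/1) -> clipped, no match (matches: 2)
  'opened' -> not in reference -> no match (matches: 2)
  'opened' -> not in reference -> no match (matches: 2)
  'strange' -> in reference (ref count 2, used 1/2) -> match (matches: 3)
  'or' -> ref count 1 already used up (1/1) -> clipped, no match (matches: 3)
  'or' -> ref count 1 already used up (1/1) -> clipped, no match (matches: 3)
  'opened' -> not in reference -> no match (matches: 3)
Clipped matches: 3, Candidate length: 9
Precision = 3/9 = 1/3

1/3


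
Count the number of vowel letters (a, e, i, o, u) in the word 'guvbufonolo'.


Scanning each character of 'guvbufonolo':
  Position 1: 'g' -> consonant (running count: 0)
  Position 2: 'u' -> vowel (running count: 1)
  Position 3: 'v' -> consonant (running count: 1)
  Position 4: 'b' -> consonant (running count: 1)
  Position 5: 'u' -> vowel (running count: 2)
  Position 6: 'f' -> consonant (running count: 2)
  Position 7: 'o' -> vowel (running count: 3)
  Position 8: 'n' -> consonant (running count: 3)
  Position 9: 'o' -> vowel (running count: 4)
  Position 10: 'l' -> consonant (running count: 4)
  Position 11: 'o' -> vowel (running count: 5)
Total vowels: 5

5


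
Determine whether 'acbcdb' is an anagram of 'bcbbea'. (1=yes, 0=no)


Sort characters of 'acbcdb': 'abbccd'
Sort characters of 'bcbbea': 'abbbce'
Sorted forms differ -> they are NOT anagrams
Result: 0

0


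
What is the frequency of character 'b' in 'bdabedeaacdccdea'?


Scanning 'bdabedeaacdccdea' for 'b':
  Position 0: 'b' -> MATCH (count: 1)
  Position 3: 'b' -> MATCH (count: 2)
Total occurrences of 'b': 2

2


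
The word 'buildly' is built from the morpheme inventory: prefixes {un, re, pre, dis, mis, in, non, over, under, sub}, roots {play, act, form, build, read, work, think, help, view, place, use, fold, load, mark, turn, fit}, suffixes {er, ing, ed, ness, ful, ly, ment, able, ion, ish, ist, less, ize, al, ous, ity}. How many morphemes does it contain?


Segmenting 'buildly' against the inventory:
  'build' -> root (morpheme 1)
  'ly' -> suffix (morpheme 2)
Total morphemes: 2

2


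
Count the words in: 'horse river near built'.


Counting words by splitting on spaces:
  Word 1: 'horse'
  Word 2: 'river'
  Word 3: 'near'
  Word 4: 'built'
Total words: 4

4


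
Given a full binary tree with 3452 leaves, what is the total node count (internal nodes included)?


Leaf nodes (terminals): 3452
Internal nodes = n - 1 = 3452 - 1 = 3451
Total = leaves + internal = 3452 + 3451 = 6903

6903


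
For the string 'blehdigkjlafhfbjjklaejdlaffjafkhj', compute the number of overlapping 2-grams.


String 'blehdigkjlafhfbjjklaejdlaffjafkhj' has length L = 33.
Number of overlapping n-grams = L - n + 1
Substituting: 33 - 2 + 1 = 32

32


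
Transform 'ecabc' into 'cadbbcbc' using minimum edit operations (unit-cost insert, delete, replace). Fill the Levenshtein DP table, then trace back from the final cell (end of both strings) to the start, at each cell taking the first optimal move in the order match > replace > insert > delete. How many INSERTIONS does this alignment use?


Edit distance = 5. Backtracking from cell (5, 8) with preference match > replace > insert > delete,
then listing the resulting alignment 'ecabc' -> 'cadbbcbc' left to right:
  Step 1: delete 'e'
  Step 2: keep 'c'
  Step 3: keep 'a'
  Step 4: insert 'd' [insertion #1]
  Step 5: insert 'b' [insertion #2]
  Step 6: insert 'b' [insertion #3]
  Step 7: insert 'c' [insertion #4]
  Step 8: keep 'b'
  Step 9: keep 'c'
Total insertions: 4

4


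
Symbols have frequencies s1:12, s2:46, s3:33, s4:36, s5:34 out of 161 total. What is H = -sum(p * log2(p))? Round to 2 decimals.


Computing entropy H = -sum(p_i * log2(p_i)):
  s1: p = 12/161 = 0.0745, -p*log2(p) = 0.2792
  s2: p = 46/161 = 0.2857, -p*log2(p) = 0.5164
  s3: p = 33/161 = 0.2050, -p*log2(p) = 0.4687
  s4: p = 36/161 = 0.2236, -p*log2(p) = 0.4832
  s5: p = 34/161 = 0.2112, -p*log2(p) = 0.4738
H = sum of terms = 2.2213
Rounded to 2 decimals: 2.22

2.22


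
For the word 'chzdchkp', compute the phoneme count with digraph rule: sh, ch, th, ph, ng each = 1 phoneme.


Parsing 'chzdchkp' greedily, digraphs first:
  'ch' -> digraph (1 consonant phoneme) (phonemes so far: 1)
  'z' -> consonant phoneme (phonemes so far: 2)
  'd' -> consonant phoneme (phonemes so far: 3)
  'ch' -> digraph (1 consonant phoneme) (phonemes so far: 4)
  'k' -> consonant phoneme (phonemes so far: 5)
  'p' -> consonant phoneme (phonemes so far: 6)
Total phonemes: 6

6


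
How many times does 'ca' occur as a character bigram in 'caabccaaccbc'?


Scanning 'caabccaaccbc' for bigram 'ca':
  Position 0: 'ca' -> MATCH
  Position 1: 'aa' -> no
  Position 2: 'ab' -> no
  Position 3: 'bc' -> no
  Position 4: 'cc' -> no
  Position 5: 'ca' -> MATCH
  Position 6: 'aa' -> no
  Position 7: 'ac' -> no
  Position 8: 'cc' -> no
  Position 9: 'cb' -> no
  Position 10: 'bc' -> no
Total matches: 2

2


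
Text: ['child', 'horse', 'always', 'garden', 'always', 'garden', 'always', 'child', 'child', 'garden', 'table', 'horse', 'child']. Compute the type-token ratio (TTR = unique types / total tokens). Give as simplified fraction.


Tokens: 13
Unique types: ('always', 'child', 'garden', 'horse', 'table') = 5
TTR = 5/13
Already in lowest terms.

5/13


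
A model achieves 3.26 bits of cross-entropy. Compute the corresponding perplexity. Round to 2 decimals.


Perplexity formula: PP = 2^H
H = 3.26
PP = 2^3.26
Decompose: 2^3.26 = 2^3 * 2^0.26
2^3 = 8, 2^0.26 ~ 1.1974787
PP ~ 8 * 1.1974787 = 9.5798296
Rounded to 2 decimals: 9.58

9.58


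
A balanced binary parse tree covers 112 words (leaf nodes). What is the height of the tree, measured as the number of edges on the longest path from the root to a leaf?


In a balanced binary tree with n leaves the deepest leaf is ceil(log2(n)) edges below the root.
log2(112) = 6.8074
ceil(6.8074) = 7
height (edges) = 7

7


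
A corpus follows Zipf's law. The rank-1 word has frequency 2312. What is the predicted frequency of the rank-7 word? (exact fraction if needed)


Zipf's law: freq(rank) = f1 / rank
f1 = 2312, rank = 7
freq = 2312 / 7
GCD(2312, 7) = 1
Simplified: 2312/7

2312/7


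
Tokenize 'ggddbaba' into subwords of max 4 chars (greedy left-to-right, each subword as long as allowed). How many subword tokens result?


'ggddbaba' has 8 characters.
Chunking with max size 4:
  Chunk 1: 'ggdd' (positions 0-3)
  Chunk 2: 'baba' (positions 4-7)
Total chunks: ceil(8 / 4) = 2

2


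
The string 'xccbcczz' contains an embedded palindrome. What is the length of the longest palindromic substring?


Scanning 'xccbcczz' for palindromic substrings.
Substring at positions 1-5: 'ccbcc'.
Check: reverse('ccbcc') = 'ccbcc' -> palindrome confirmed.
Neighbouring characters ('x' / 'z') break symmetry, so it cannot extend further.
No longer palindromic substring exists; longest length = 5

5


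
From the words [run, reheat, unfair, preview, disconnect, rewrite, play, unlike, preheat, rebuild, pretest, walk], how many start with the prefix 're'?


Checking each word for prefix 're':
  'run' -> no (count: 0)
  'reheat' -> YES, starts with 're' (count: 1)
  'unfair' -> no (count: 1)
  'preview' -> no (count: 1)
  'disconnect' -> no (count: 1)
  'rewrite' -> YES, starts with 're' (count: 2)
  'play' -> no (count: 2)
  'unlike' -> no (count: 2)
  'preheat' -> no (count: 2)
  'rebuild' -> YES, starts with 're' (count: 3)
  'pretest' -> no (count: 3)
  'walk' -> no (count: 3)
Total with prefix 're': 3

3
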